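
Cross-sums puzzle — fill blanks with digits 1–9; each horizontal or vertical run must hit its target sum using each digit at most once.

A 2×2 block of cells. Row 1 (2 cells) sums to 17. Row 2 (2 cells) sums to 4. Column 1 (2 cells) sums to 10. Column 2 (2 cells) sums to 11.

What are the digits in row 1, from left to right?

9, 8

17 in 2 cells must be {8,9}; 4 in 2 cells must be {1,3}.
The 4 across and the 11 down share only 3, so (2,2) = 3.
(1,2) = 11 − 3 = 8 completes the 11 down.
(2,1) = 4 − 3 = 1 completes the 4 across.
(1,1) = 17 − 8 = 9 completes the 17 across.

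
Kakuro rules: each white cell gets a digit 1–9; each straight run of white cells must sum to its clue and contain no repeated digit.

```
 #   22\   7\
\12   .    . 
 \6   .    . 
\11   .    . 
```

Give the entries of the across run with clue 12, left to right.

7 in 3 cells must be {1,2,4}.
The 12 across and the 7 down share only 4, so R1C2 = 4.
The 6 across and the 22 down share only 5, so R2C1 = 5.
R2C2 = 6 − 5 = 1 completes the 6 across.
R3C2 = 7 − 5 = 2 completes the 7 down.
R1C1 = 12 − 4 = 8 completes the 12 across.
R3C1 = 11 − 2 = 9 completes the 11 across.

8, 4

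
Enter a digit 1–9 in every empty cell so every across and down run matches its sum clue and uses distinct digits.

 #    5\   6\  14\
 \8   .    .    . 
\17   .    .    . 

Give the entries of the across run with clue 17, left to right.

The 8 across and the 14 down share only 5, so R1C3 = 5.
R2C3 = 14 − 5 = 9 completes the 14 down.
Nothing is forced directly, so branch on R1C1, whose candidates are 1 or 2. If R1C1 = 1: that forces R1C2 = 2, after which R2C1 would have to be in {1,2,3,5,6,7} for the 17 across but in {4} for the 5 down — contradiction. So R1C1 = 2.
R1C2 = 8 − 7 = 1 completes the 8 across.
R2C1 = 5 − 2 = 3 completes the 5 down.
R2C2 = 17 − 12 = 5 completes the 17 across.

3, 5, 9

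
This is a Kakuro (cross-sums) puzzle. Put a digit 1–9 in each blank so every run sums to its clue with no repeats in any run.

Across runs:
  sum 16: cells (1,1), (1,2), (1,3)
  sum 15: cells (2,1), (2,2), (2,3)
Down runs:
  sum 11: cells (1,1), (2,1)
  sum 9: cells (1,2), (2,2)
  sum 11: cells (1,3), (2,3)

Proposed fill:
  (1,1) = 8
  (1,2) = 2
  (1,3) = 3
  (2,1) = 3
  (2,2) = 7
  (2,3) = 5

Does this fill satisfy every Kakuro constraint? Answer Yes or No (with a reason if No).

No — the down run (1,3)–(2,3) sums to 8, not 11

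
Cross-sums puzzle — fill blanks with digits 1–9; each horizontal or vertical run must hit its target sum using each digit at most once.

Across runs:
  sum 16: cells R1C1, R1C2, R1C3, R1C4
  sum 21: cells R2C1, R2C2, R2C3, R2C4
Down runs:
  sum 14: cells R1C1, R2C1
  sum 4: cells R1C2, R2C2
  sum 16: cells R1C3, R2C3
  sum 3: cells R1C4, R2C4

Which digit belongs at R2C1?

8

4 in 2 cells must be {1,3}; 16 in 2 cells must be {7,9}; 3 in 2 cells must be {1,2}.
Nothing is forced directly, so branch on R1C3, whose candidates are 7 or 9. If R1C3 = 9: then R1C1 would have to be in {1,2,4} for the 16 across but in {5,6,8,9} for the 14 down — contradiction. So R1C3 = 7.
R2C3 = 16 − 7 = 9 completes the 16 down.
Nothing is forced directly, so branch on R1C1, whose candidates are 5 or 6. If R1C1 = 5: that forces R1C4 = 1, after which R2C1 would have to be in {1,2,3,4,5,6,7,8} for the 21 across but in {9} for the 14 down — contradiction. So R1C1 = 6.
R1C2 = 1: the only remaining digit allowed by both the 16 across and the 4 down.
R1C4 = 16 − 14 = 2 completes the 16 across.
R2C1 = 14 − 6 = 8 completes the 14 down.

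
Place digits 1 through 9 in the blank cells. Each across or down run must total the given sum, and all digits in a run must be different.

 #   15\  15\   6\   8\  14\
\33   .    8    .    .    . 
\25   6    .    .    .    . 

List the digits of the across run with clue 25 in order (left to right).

6, 7, 2, 1, 9

R1C1 = 15 − 6 = 9 completes the 15 down.
R2C2 = 15 − 8 = 7 completes the 15 down.
No cell is forced outright now. R1C5 can only be 5 or 6 (the digits allowed by both its 33 across and its 14 down). If R1C5 = 6: then R1C3 would have to be in {3,7} for the 33 across but in {1,2,4,5} for the 6 down — contradiction. So R1C5 = 5.
Given what's placed, R1C3 must be 4 to fit the 33 across and 6 down.
R1C4 = 33 − 26 = 7 completes the 33 across.
R2C3 = 6 − 4 = 2 completes the 6 down.
R2C4 = 8 − 7 = 1 completes the 8 down.
R2C5 = 25 − 16 = 9 completes the 25 across.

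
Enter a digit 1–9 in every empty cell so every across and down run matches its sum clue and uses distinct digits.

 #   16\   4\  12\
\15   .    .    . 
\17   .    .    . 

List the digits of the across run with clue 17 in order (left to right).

16 in 2 cells must be {7,9}; 4 in 2 cells must be {1,3}.
Nothing is forced directly, so branch on R1C1, whose candidates are 7 or 9. If R1C1 = 9: that forces R1C2 = 1, R1C3 = 5, R2C1 = 7, after which R2C2 would have to be in {1,2,4,6,8,9} for the 17 across but in {3} for the 4 down — contradiction. So R1C1 = 7.
Given what's placed, R1C2 must be 3 to fit the 15 across and 4 down.
R1C3 = 15 − 10 = 5 completes the 15 across.
R2C1 = 16 − 7 = 9 completes the 16 down.
R2C2 = 4 − 3 = 1 completes the 4 down.
R2C3 = 17 − 10 = 7 completes the 17 across.

9 1 7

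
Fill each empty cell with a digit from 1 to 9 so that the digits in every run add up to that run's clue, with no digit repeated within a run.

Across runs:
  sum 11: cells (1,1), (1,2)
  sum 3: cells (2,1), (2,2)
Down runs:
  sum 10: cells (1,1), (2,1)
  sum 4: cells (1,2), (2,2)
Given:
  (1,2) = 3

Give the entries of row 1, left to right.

3 in 2 cells must be {1,2}; 4 in 2 cells must be {1,3}.
(1,1) = 11 − 3 = 8 completes the 11 across.
(2,1) = 10 − 8 = 2 completes the 10 down.
(2,2) = 3 − 2 = 1 completes the 3 across.

8 3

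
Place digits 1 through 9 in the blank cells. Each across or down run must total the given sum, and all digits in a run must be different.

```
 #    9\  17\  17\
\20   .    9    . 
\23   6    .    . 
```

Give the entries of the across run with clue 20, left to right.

3, 9, 8

23 in 3 cells must be {6,8,9}; 17 in 2 cells must be {8,9}.
R1C1 = 9 − 6 = 3 completes the 9 down.
R1C3 = 20 − 12 = 8 completes the 20 across.
R2C2 = 17 − 9 = 8 completes the 17 down.
R2C3 = 23 − 14 = 9 completes the 23 across.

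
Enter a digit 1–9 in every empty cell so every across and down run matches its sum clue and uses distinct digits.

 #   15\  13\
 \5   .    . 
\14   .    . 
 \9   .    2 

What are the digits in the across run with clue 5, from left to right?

2 3

R3C1 = 9 − 2 = 7 completes the 9 across.
No cell is forced outright now. R1C1 can only be 2 or 3 (the digits allowed by both its 5 across and its 15 down). If R1C1 = 3: then R1C2 would have to be in {2} for the 5 across but in {3,4,5,6,7,8} for the 13 down — contradiction. So R1C1 = 2.
R1C2 = 5 − 2 = 3 completes the 5 across.
R2C1 = 15 − 9 = 6 completes the 15 down.
R2C2 = 14 − 6 = 8 completes the 14 across.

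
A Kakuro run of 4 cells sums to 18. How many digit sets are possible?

4 distinct digits from 1–9 sum between 10 and 30.

11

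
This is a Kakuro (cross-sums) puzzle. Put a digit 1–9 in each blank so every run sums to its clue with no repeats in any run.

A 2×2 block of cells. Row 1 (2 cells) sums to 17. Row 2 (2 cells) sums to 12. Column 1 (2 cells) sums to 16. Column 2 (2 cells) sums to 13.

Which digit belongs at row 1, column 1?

9

17 in 2 cells must be {8,9}; 16 in 2 cells must be {7,9}.
The 17 across and the 16 down share only 9, so (1,1) = 9.
(1,2) = 17 − 9 = 8 completes the 17 across.
(2,1) = 16 − 9 = 7 completes the 16 down.
(2,2) = 12 − 7 = 5 completes the 12 across.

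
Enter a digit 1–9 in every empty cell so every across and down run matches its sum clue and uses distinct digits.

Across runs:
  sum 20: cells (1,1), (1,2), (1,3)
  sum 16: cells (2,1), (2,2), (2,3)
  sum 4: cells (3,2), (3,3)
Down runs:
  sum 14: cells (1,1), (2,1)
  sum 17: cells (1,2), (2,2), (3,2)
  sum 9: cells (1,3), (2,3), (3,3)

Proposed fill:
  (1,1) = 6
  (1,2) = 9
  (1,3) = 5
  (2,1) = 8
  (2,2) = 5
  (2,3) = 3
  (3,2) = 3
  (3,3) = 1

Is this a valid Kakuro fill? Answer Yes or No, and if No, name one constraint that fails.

Across: 6+9+5=20; 8+5+3=16; 3+1=4. Down: 6+8=14; 9+5+3=17; 5+3+1=9. No digit repeats within any run.

Yes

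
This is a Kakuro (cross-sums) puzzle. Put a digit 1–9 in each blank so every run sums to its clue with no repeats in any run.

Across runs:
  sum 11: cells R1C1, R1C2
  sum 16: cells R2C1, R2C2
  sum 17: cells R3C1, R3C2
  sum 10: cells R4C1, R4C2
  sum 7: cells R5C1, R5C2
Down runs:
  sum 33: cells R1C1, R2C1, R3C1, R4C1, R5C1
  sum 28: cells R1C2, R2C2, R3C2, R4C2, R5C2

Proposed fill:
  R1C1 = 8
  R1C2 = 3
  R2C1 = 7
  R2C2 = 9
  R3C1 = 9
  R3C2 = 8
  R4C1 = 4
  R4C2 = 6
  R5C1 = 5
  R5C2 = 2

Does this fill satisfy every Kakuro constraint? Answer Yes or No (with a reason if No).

Across: 8+3=11; 7+9=16; 9+8=17; 4+6=10; 5+2=7. Down: 8+7+9+4+5=33; 3+9+8+6+2=28. No digit repeats within any run.

Yes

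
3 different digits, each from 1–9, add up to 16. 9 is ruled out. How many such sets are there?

5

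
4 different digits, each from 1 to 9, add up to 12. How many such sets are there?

4 distinct digits from 1–9 sum between 10 and 30.
Enumerating: {1,2,3,6}, {1,2,4,5}.

2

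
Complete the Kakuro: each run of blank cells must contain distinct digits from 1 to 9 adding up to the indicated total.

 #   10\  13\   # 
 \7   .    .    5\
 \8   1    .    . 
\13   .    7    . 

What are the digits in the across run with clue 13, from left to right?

Nothing is forced directly, so branch on R2C3, whose candidates are 2 or 3 or 4. If R2C3 = 2: that forces R2C2 = 5, after which R3C3 would have to be in {1,2,4,5} for the 13 across but in {3} for the 5 down — contradiction. If R2C3 = 4: then R2C2 would have to be in {3} for the 8 across but in {1,2,4,5} for the 13 down — contradiction. So R2C3 = 3.
R2C2 = 8 − 4 = 4 completes the 8 across.
R3C3 = 5 − 3 = 2 completes the 5 down.
R1C2 = 13 − 11 = 2 completes the 13 down.
R3C1 = 13 − 9 = 4 completes the 13 across.
R1C1 = 7 − 2 = 5 completes the 7 across.

4 7 2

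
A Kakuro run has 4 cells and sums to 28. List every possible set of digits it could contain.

4 distinct digits from 1–9 sum between 10 and 30.

{4,7,8,9}; {5,6,8,9}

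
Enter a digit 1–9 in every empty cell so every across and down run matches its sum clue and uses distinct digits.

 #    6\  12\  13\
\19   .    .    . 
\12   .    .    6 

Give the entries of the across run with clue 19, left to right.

R1C3 = 13 − 6 = 7 completes the 13 down.
R1C1 = 4: the only remaining digit allowed by both the 19 across and the 6 down.
R1C2 = 19 − 11 = 8 completes the 19 across.
R2C1 = 6 − 4 = 2 completes the 6 down.
R2C2 = 12 − 8 = 4 completes the 12 across.

4 8 7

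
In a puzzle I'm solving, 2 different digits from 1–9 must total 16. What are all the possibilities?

2 distinct digits from 1–9 sum between 3 and 17.
Only one set works: {7,9}.

{7,9}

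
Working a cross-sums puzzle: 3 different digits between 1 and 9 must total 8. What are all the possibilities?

3 distinct digits from 1–9 sum between 6 and 24.

{1,2,5}; {1,3,4}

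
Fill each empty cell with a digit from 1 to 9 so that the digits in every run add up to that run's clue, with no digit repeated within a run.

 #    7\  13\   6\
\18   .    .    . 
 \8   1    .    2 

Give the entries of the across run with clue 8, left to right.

R1C1 = 7 − 1 = 6 completes the 7 down.
R1C3 = 6 − 2 = 4 completes the 6 down.
R2C2 = 8 − 3 = 5 completes the 8 across.
R1C2 = 18 − 10 = 8 completes the 18 across.

1, 5, 2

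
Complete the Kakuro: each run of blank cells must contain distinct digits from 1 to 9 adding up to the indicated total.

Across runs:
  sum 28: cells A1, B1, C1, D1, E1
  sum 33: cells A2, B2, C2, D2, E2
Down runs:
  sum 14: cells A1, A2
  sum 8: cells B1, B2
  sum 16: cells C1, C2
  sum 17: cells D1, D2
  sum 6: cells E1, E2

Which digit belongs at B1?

3

16 in 2 cells must be {7,9}; 17 in 2 cells must be {8,9}.
Nothing is forced directly, so branch on E2, whose candidates are 4 or 5. If E2 = 5: that forces E1 = 1, B2 = 7, C2 = 9, D2 = 8, after which B1 would have to be in {3,4,5,6,7,8,9} for the 28 across but in {1} for the 8 down — contradiction. So E2 = 4.
E1 = 6 − 4 = 2 completes the 6 down.
Nothing is forced directly, so branch on B2, whose candidates are 5 or 7. If B2 = 7: then B1 would have to be in {3,4,5,6,7,8,9} for the 28 across but in {1} for the 8 down — contradiction. So B2 = 5.
B1 = 8 − 5 = 3 completes the 8 down.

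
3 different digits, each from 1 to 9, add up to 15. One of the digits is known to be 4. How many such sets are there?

3 distinct digits from 1–9 sum between 6 and 24.
Keeping only sets containing 4.
Enumerating: {2,4,9}, {3,4,8}, {4,5,6}.

3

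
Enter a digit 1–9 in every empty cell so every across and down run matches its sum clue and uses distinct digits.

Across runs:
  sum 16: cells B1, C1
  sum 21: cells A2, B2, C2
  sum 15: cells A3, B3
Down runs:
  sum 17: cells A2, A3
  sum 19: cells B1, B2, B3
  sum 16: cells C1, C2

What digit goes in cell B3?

16 in 2 cells must be {7,9}; 17 in 2 cells must be {8,9}.
Nothing is forced directly, so branch on A2, whose candidates are 8 or 9. If A2 = 9: that forces C2 = 7, A3 = 8, B3 = 7, B1 = 9, after which C1 would have to be in {7} for the 16 across but in {9} for the 16 down — contradiction. So A2 = 8.
A3 = 17 − 8 = 9 completes the 17 down.
B3 = 15 − 9 = 6 completes the 15 across.
B1 = 9: the only remaining digit allowed by both the 16 across and the 19 down.
C1 = 16 − 9 = 7 completes the 16 across.
B2 = 19 − 15 = 4 completes the 19 down.
C2 = 21 − 12 = 9 completes the 21 across.

6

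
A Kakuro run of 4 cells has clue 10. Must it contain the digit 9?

The only way to make 10 from 4 distinct digits is {1,2,3,4}, which does not contain 9.

No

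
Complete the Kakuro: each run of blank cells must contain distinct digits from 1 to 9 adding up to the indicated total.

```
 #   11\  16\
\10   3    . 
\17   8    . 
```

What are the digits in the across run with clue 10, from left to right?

3 7

17 in 2 cells must be {8,9}; 16 in 2 cells must be {7,9}.
R1C2 = 10 − 3 = 7 completes the 10 across.
R2C2 = 17 − 8 = 9 completes the 17 across.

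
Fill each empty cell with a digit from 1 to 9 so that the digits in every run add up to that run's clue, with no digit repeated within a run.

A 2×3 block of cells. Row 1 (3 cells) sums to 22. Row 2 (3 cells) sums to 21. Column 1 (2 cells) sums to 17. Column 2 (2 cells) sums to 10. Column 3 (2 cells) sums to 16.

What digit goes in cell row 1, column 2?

6

17 in 2 cells must be {8,9}; 16 in 2 cells must be {7,9}.
Nothing is forced directly, so branch on (1,1), whose candidates are 8 or 9. If (1,1) = 8: that forces (1,2) = 9, after which (1,3) would have to be in {5} for the 22 across but in {7,9} for the 16 down — contradiction. So (1,1) = 9.
Given what's placed, (1,3) must be 7 to fit the 22 across and 16 down.
(2,1) = 17 − 9 = 8 completes the 17 down.
(2,3) = 16 − 7 = 9 completes the 16 down.
(1,2) = 22 − 16 = 6 completes the 22 across.
(2,2) = 21 − 17 = 4 completes the 21 across.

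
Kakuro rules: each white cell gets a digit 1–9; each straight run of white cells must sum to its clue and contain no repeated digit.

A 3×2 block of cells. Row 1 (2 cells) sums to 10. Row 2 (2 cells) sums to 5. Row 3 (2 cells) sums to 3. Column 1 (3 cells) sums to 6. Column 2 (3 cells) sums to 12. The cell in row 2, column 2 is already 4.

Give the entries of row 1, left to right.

3 in 2 cells must be {1,2}; 6 in 3 cells must be {1,2,3}.
(2,1) = 5 − 4 = 1 completes the 5 across.
Given what's placed, (3,1) must be 2 to fit the 3 across and 6 down.
(3,2) = 3 − 2 = 1 completes the 3 across.
(1,1) = 6 − 3 = 3 completes the 6 down.
(1,2) = 10 − 3 = 7 completes the 10 across.

3 7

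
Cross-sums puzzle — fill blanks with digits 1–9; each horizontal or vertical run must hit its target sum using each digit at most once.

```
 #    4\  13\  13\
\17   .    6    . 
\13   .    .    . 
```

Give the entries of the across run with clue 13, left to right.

1, 7, 5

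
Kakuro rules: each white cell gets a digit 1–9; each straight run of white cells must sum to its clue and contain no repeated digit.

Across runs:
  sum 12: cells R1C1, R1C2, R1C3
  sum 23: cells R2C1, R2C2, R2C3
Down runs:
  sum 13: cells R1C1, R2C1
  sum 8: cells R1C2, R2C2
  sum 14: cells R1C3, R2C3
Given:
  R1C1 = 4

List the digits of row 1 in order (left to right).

23 in 3 cells must be {6,8,9}.
R2C1 = 13 − 4 = 9 completes the 13 down.
R2C2 = 6: the only remaining digit allowed by both the 23 across and the 8 down.
R2C3 = 23 − 15 = 8 completes the 23 across.
R1C2 = 8 − 6 = 2 completes the 8 down.
R1C3 = 12 − 6 = 6 completes the 12 across.

4 2 6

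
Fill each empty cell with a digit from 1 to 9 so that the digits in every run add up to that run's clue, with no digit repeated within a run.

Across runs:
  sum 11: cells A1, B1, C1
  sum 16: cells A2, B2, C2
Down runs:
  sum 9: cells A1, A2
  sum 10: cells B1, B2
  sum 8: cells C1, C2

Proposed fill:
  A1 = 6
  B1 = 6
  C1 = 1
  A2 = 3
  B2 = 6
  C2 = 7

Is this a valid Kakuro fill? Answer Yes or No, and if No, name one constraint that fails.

No — the across run A1–C1 sums to 13, not 11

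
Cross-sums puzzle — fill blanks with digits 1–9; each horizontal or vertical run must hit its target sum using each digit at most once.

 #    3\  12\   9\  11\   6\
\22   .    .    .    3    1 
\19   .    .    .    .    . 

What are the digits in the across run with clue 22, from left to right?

2, 9, 7, 3, 1

3 in 2 cells must be {1,2}.
R1C1 = 2: the only remaining digit allowed by both the 22 across and the 3 down.
R1C3 = 7: the only remaining digit allowed by both the 22 across and the 9 down.
R2C1 = 3 − 2 = 1 completes the 3 down.
R2C3 = 9 − 7 = 2 completes the 9 down.
R2C4 = 11 − 3 = 8 completes the 11 down.
R2C5 = 6 − 1 = 5 completes the 6 down.
R1C2 = 22 − 13 = 9 completes the 22 across.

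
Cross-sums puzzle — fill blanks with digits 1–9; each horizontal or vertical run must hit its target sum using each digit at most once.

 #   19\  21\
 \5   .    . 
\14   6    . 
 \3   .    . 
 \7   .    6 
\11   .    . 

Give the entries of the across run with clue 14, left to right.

3 in 2 cells must be {1,2}.
R2C2 = 14 − 6 = 8 completes the 14 across.

6, 8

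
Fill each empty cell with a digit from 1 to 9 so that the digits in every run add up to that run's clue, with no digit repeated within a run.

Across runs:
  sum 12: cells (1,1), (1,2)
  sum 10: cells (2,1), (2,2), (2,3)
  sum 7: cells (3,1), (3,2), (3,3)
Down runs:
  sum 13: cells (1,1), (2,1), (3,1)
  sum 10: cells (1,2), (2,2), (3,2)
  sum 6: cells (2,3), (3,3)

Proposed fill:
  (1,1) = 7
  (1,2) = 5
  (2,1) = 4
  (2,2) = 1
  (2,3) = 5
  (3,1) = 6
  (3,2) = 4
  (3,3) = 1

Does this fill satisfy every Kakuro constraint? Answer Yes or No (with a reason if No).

No — the down run (1,1)–(3,1) sums to 17, not 13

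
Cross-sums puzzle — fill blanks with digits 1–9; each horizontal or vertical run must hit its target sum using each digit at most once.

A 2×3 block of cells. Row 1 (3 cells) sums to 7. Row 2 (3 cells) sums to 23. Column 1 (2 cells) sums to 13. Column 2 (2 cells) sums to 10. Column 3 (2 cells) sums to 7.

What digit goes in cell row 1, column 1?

4

7 in 3 cells must be {1,2,4}; 23 in 3 cells must be {6,8,9}.
The 7 across and the 13 down share only 4, so (1,1) = 4.
(2,1) = 13 − 4 = 9 completes the 13 down.
Given what's placed, (2,3) must be 6 to fit the 23 across and 7 down.
(1,3) = 7 − 6 = 1 completes the 7 down.
(2,2) = 23 − 15 = 8 completes the 23 across.
(1,2) = 7 − 5 = 2 completes the 7 across.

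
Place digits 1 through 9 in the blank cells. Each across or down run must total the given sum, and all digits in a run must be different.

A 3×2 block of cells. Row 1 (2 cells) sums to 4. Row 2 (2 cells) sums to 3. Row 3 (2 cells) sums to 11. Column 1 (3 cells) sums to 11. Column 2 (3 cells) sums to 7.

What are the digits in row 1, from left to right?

3 1

4 in 2 cells must be {1,3}; 3 in 2 cells must be {1,2}; 7 in 3 cells must be {1,2,4}.
The 4 across and the 7 down share only 1, so (1,2) = 1.
Given what's placed, (2,2) must be 2 to fit the 3 across and 7 down.
(3,2) = 7 − 3 = 4 completes the 7 down.
(1,1) = 4 − 1 = 3 completes the 4 across.
(2,1) = 3 − 2 = 1 completes the 3 across.
(3,1) = 11 − 4 = 7 completes the 11 across.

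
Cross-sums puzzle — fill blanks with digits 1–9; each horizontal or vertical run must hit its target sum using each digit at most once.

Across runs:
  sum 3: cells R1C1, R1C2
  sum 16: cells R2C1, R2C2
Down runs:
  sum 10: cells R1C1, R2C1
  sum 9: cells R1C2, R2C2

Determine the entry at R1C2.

3 in 2 cells must be {1,2}; 16 in 2 cells must be {7,9}.
The 16 across and the 9 down share only 7, so R2C2 = 7.
R1C2 = 9 − 7 = 2 completes the 9 down.
R2C1 = 16 − 7 = 9 completes the 16 across.
R1C1 = 3 − 2 = 1 completes the 3 across.

2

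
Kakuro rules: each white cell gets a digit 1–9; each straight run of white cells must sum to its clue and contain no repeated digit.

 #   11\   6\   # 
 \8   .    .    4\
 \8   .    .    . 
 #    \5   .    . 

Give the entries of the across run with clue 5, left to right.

2, 3

6 in 3 cells must be {1,2,3}; 4 in 2 cells must be {1,3}.
Nothing is forced directly, so branch on R3C3, whose candidates are 1 or 3. If R3C3 = 1: that forces R2C3 = 3, after which R3C2 would have to be in {4} for the 5 across but in {1,2,3} for the 6 down — contradiction. So R3C3 = 3.
R2C3 = 4 − 3 = 1 completes the 4 down.
R3C2 = 5 − 3 = 2 completes the 5 across.
R2C2 = 3: the only remaining digit allowed by both the 8 across and the 6 down.
R1C2 = 6 − 5 = 1 completes the 6 down.
R2C1 = 8 − 4 = 4 completes the 8 across.
R1C1 = 8 − 1 = 7 completes the 8 across.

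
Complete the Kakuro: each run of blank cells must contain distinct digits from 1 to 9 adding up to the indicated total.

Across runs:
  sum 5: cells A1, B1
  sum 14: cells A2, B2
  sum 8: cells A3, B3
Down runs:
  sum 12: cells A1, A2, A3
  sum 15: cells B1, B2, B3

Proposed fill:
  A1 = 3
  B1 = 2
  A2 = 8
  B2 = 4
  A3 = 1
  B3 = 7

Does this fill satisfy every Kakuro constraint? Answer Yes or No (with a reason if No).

No — the down run B1–B3 sums to 13, not 15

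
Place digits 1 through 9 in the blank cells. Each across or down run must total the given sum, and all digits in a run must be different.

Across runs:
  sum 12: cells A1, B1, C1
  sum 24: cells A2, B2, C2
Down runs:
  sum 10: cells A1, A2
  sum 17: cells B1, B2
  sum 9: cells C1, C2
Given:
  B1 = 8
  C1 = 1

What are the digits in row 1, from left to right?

3 8 1

24 in 3 cells must be {7,8,9}; 17 in 2 cells must be {8,9}.
A1 = 12 − 9 = 3 completes the 12 across.
A2 = 10 − 3 = 7 completes the 10 down.
B2 = 17 − 8 = 9 completes the 17 down.
C2 = 24 − 16 = 8 completes the 24 across.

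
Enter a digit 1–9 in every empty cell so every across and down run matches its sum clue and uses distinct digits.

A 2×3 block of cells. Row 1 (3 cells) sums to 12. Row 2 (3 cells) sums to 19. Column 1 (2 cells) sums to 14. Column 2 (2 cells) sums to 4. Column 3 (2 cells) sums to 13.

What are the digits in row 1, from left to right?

5, 1, 6

4 in 2 cells must be {1,3}.
The 19 across and the 4 down share only 3, so (2,2) = 3.
(1,2) = 4 − 3 = 1 completes the 4 down.
Given what's placed, (2,1) must be 9 to fit the 19 across and 14 down.
(2,3) = 19 − 12 = 7 completes the 19 across.
(1,1) = 14 − 9 = 5 completes the 14 down.
(1,3) = 12 − 6 = 6 completes the 12 across.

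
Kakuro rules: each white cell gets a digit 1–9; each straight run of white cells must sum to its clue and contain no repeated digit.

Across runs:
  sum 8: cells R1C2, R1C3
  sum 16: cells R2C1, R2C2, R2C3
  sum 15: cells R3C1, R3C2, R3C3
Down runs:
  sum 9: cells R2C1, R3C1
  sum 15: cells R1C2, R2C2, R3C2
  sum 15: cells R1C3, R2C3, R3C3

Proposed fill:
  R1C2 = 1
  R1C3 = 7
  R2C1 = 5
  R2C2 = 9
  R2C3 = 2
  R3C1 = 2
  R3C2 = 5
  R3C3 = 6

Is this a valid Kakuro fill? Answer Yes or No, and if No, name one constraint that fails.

No — the down run R2C1–R3C1 sums to 7, not 9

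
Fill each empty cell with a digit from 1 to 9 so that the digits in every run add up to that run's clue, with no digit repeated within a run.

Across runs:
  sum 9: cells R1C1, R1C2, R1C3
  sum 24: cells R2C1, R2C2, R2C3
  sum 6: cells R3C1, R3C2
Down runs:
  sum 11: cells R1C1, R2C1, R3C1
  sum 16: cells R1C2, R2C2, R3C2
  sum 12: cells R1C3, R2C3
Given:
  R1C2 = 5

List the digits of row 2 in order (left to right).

8 7 9

24 in 3 cells must be {7,8,9}.
R1C3 = 3: the only remaining digit allowed by both the 9 across and the 12 down.
R2C3 = 12 − 3 = 9 completes the 12 down.
R1C1 = 9 − 8 = 1 completes the 9 across.
Nothing is forced directly, so branch on R3C1, whose candidates are 2 or 4. If R3C1 = 4: then R2C1 would have to be in {7,8} for the 24 across but in {6} for the 11 down — contradiction. So R3C1 = 2.
R2C1 = 11 − 3 = 8 completes the 11 down.
R2C2 = 24 − 17 = 7 completes the 24 across.
R3C2 = 6 − 2 = 4 completes the 6 across.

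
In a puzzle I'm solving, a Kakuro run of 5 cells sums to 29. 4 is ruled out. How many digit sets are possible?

4

5 distinct digits from 1–9 sum between 15 and 35.
Dropping sets that contain 4.
Enumerating: {1,5,6,8,9}, {2,3,7,8,9}, {2,5,6,7,9}, {3,5,6,7,8}.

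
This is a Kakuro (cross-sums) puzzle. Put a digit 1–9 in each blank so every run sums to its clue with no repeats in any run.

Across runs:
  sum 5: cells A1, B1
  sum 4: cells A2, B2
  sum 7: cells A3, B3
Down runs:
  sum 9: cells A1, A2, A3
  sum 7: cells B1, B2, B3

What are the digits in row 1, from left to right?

1 4

4 in 2 cells must be {1,3}; 7 in 3 cells must be {1,2,4}.
The 4 across and the 7 down share only 1, so B2 = 1.
A2 = 4 − 1 = 3 completes the 4 across.
Nothing is forced directly, so branch on B1, whose candidates are 2 or 4. If B1 = 2: then A1 would have to be in {3} for the 5 across but in {1,2,4,5} for the 9 down — contradiction. So B1 = 4.
A1 = 5 − 4 = 1 completes the 5 across.
A3 = 9 − 4 = 5 completes the 9 down.
B3 = 7 − 5 = 2 completes the 7 across.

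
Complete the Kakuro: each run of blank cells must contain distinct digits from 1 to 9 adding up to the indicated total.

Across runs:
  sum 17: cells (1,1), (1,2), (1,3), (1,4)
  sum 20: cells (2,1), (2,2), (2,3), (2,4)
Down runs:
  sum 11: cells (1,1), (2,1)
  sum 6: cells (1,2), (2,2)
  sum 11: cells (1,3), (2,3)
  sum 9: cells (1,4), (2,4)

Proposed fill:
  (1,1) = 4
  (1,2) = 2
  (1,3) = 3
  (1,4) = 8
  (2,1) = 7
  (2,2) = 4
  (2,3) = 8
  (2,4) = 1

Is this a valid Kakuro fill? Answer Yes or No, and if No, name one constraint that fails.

Yes

Across: 4+2+3+8=17; 7+4+8+1=20. Down: 4+7=11; 2+4=6; 3+8=11; 8+1=9. No digit repeats within any run.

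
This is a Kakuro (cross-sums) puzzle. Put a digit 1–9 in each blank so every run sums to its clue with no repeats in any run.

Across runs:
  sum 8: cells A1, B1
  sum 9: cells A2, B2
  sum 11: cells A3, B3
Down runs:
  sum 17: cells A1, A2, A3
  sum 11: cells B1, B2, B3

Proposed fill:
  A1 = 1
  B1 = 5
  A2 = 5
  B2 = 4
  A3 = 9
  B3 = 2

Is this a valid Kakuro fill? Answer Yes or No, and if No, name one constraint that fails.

No — the across run A1–B1 sums to 6, not 8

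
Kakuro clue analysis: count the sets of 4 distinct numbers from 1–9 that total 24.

4 distinct digits from 1–9 sum between 10 and 30.

8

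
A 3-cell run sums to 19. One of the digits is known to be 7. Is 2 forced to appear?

Counterexample: {3,7,9} sums to 19 under that restriction without using 2.

No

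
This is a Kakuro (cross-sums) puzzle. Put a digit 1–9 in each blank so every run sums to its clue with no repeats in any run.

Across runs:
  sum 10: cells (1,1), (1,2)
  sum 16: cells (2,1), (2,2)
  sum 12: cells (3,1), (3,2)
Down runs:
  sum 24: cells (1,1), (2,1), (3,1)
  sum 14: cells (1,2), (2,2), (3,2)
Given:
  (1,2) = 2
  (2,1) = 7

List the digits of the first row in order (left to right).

16 in 2 cells must be {7,9}; 24 in 3 cells must be {7,8,9}.
(1,1) = 10 − 2 = 8 completes the 10 across.
(2,2) = 16 − 7 = 9 completes the 16 across.
(3,1) = 24 − 15 = 9 completes the 24 down.
(3,2) = 12 − 9 = 3 completes the 12 across.

8 2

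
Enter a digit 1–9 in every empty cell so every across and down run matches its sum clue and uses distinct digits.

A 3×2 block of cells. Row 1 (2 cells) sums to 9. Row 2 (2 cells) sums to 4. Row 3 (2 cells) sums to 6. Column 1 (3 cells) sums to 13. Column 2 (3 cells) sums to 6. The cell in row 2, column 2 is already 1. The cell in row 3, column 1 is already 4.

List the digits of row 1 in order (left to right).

4 in 2 cells must be {1,3}; 6 in 3 cells must be {1,2,3}.
(2,1) = 4 − 1 = 3 completes the 4 across.
(3,2) = 6 − 4 = 2 completes the 6 across.
(1,1) = 13 − 7 = 6 completes the 13 down.
(1,2) = 9 − 6 = 3 completes the 9 across.

6 3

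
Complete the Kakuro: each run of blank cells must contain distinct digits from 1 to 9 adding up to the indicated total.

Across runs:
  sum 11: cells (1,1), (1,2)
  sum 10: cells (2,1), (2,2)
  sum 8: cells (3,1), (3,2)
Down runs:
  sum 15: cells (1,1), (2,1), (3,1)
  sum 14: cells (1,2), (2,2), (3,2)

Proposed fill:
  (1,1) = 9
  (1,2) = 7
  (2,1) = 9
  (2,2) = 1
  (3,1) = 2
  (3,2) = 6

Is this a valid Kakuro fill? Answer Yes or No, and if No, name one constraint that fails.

No — the across run (1,1)–(1,2) sums to 16, not 11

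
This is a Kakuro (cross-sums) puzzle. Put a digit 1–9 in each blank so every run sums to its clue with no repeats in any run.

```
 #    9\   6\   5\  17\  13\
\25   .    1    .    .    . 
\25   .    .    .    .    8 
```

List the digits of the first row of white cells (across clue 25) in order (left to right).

7 1 4 8 5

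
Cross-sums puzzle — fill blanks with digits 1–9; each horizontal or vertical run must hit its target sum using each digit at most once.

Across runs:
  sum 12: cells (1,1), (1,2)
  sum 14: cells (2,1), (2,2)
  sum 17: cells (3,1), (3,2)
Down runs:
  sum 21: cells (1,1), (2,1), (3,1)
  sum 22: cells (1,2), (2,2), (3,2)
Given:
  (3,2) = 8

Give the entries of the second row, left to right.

17 in 2 cells must be {8,9}.
(3,1) = 17 − 8 = 9 completes the 17 across.
Nothing is forced directly, so branch on (1,2), whose candidates are 5 or 9. If (1,2) = 9: then (1,1) would have to be in {3} for the 12 across but in {4,5,7,8} for the 21 down — contradiction. So (1,2) = 5.
(1,1) = 12 − 5 = 7 completes the 12 across.
(2,1) = 21 − 16 = 5 completes the 21 down.
(2,2) = 14 − 5 = 9 completes the 14 across.

5 9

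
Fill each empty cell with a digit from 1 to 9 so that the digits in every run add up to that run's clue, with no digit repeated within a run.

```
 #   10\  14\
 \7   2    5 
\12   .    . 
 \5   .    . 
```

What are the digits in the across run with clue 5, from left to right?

3 2

No cell is forced outright now. R3C1 can only be 1 or 3 (the digits allowed by both its 5 across and its 10 down). If R3C1 = 1: that forces R2C1 = 7, after which R2C2 would have to be in {5} for the 12 across but in {1,2,3,6,7,8} for the 14 down — contradiction. So R3C1 = 3.
R2C1 = 10 − 5 = 5 completes the 10 down.
R2C2 = 12 − 5 = 7 completes the 12 across.
R3C2 = 5 − 3 = 2 completes the 5 across.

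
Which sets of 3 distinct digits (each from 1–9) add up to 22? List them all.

3 distinct digits from 1–9 sum between 6 and 24.

{5,8,9}; {6,7,9}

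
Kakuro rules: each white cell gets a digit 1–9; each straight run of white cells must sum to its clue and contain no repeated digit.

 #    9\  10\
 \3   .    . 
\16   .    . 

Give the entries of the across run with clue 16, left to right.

7 9

3 in 2 cells must be {1,2}; 16 in 2 cells must be {7,9}.
The 16 across and the 9 down share only 7, so R2C1 = 7.
R2C2 = 16 − 7 = 9 completes the 16 across.
R1C1 = 9 − 7 = 2 completes the 9 down.
R1C2 = 3 − 2 = 1 completes the 3 across.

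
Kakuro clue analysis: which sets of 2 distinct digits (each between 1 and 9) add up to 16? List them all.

2 distinct digits from 1–9 sum between 3 and 17.
Only one set works: {7,9}.

{7,9}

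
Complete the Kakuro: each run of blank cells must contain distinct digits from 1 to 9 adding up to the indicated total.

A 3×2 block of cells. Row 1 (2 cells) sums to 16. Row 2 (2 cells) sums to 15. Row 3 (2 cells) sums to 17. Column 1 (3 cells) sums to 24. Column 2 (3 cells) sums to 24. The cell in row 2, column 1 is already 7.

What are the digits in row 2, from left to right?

7 8

16 in 2 cells must be {7,9}; 17 in 2 cells must be {8,9}; 24 in 3 cells must be {7,8,9}.
Given what's placed, (1,1) must be 9 to fit the 16 across and 24 down.
(1,2) = 16 − 9 = 7 completes the 16 across.
(2,2) = 15 − 7 = 8 completes the 15 across.
(3,1) = 24 − 16 = 8 completes the 24 down.
(3,2) = 17 − 8 = 9 completes the 17 across.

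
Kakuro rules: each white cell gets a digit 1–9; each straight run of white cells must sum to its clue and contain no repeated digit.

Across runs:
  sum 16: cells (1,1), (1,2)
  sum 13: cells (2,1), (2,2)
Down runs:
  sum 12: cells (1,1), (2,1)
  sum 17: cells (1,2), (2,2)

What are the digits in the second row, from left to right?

16 in 2 cells must be {7,9}; 17 in 2 cells must be {8,9}.
The 16 across and the 17 down share only 9, so (1,2) = 9.
(2,2) = 17 − 9 = 8 completes the 17 down.
(1,1) = 16 − 9 = 7 completes the 16 across.
(2,1) = 13 − 8 = 5 completes the 13 across.

5, 8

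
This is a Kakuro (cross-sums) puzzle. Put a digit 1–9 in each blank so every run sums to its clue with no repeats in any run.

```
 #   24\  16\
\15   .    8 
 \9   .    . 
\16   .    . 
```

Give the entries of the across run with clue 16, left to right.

16 in 2 cells must be {7,9}; 24 in 3 cells must be {7,8,9}.
R1C1 = 15 − 8 = 7 completes the 15 across.
R2C1 = 8: the only remaining digit allowed by both the 9 across and the 24 down.
R2C2 = 9 − 8 = 1 completes the 9 across.
R3C1 = 24 − 15 = 9 completes the 24 down.
R3C2 = 16 − 9 = 7 completes the 16 across.

9 7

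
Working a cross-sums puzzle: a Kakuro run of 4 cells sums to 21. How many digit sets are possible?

4 distinct digits from 1–9 sum between 10 and 30.

11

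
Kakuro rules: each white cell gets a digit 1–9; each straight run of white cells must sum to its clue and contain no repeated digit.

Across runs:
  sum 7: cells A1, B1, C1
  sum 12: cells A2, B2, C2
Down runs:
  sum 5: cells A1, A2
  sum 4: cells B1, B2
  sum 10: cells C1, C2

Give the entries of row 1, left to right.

7 in 3 cells must be {1,2,4}; 4 in 2 cells must be {1,3}.
The 7 across and the 4 down share only 1, so B1 = 1.
B2 = 4 − 1 = 3 completes the 4 down.
Nothing is forced directly, so branch on A1, whose candidates are 2 or 4. If A1 = 2: that forces C1 = 4, after which A2 would have to be in {1,2,4,5,7,8} for the 12 across but in {3} for the 5 down — contradiction. So A1 = 4.
C1 = 7 − 5 = 2 completes the 7 across.
A2 = 5 − 4 = 1 completes the 5 down.
C2 = 12 − 4 = 8 completes the 12 across.

4 1 2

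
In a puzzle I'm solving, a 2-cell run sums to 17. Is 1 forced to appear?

No

The only way to make 17 from 2 distinct digits is {8,9}, which does not contain 1.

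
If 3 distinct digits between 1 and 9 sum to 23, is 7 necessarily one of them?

The only way to make 23 from 3 distinct digits is {6,8,9}, which does not contain 7.

No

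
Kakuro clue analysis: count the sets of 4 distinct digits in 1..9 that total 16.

4 distinct digits from 1–9 sum between 10 and 30.

8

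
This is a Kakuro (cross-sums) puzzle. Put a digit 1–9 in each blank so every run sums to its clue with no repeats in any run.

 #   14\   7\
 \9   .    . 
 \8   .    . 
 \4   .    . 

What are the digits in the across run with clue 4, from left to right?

4 in 2 cells must be {1,3}; 7 in 3 cells must be {1,2,4}.
The 4 across and the 7 down share only 1, so R3C2 = 1.
Given what's placed, R2C2 must be 2 to fit the 8 across and 7 down.
R3C1 = 4 − 1 = 3 completes the 4 across.
R1C2 = 7 − 3 = 4 completes the 7 down.
R2C1 = 8 − 2 = 6 completes the 8 across.
R1C1 = 9 − 4 = 5 completes the 9 across.

3 1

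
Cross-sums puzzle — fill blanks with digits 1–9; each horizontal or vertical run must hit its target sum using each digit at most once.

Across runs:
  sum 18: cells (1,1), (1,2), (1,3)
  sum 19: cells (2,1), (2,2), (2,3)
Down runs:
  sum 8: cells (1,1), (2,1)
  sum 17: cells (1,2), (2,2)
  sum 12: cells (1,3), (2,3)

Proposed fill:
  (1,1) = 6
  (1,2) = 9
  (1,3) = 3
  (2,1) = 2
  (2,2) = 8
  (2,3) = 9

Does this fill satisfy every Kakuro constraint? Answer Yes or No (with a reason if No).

Yes

Across: 6+9+3=18; 2+8+9=19. Down: 6+2=8; 9+8=17; 3+9=12. No digit repeats within any run.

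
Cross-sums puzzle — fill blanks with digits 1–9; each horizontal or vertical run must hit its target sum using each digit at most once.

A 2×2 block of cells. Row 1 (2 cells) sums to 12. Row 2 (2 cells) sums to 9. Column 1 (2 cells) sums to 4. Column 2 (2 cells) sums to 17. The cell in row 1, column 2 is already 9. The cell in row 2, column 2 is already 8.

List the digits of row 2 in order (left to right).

1, 8

4 in 2 cells must be {1,3}; 17 in 2 cells must be {8,9}.
(1,1) = 12 − 9 = 3 completes the 12 across.
(2,1) = 9 − 8 = 1 completes the 9 across.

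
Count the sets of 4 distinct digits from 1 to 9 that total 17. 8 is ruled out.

6

4 distinct digits from 1–9 sum between 10 and 30.
Dropping sets that contain 8.
Enumerating: {1,2,5,9}, {1,3,4,9}, {1,3,6,7}, {1,4,5,7}, {2,3,5,7}, {2,4,5,6}.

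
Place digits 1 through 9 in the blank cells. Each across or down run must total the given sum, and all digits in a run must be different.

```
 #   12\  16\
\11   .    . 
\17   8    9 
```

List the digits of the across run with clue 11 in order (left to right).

4, 7

17 in 2 cells must be {8,9}; 16 in 2 cells must be {7,9}.
R1C1 = 12 − 8 = 4 completes the 12 down.
R1C2 = 11 − 4 = 7 completes the 11 across.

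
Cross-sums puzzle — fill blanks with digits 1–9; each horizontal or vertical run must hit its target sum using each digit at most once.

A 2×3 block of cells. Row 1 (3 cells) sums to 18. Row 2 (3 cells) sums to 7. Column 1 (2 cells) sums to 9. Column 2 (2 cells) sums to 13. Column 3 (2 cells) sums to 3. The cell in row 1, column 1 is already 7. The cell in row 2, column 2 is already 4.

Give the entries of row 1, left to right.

7 9 2

7 in 3 cells must be {1,2,4}; 3 in 2 cells must be {1,2}.
(1,2) = 13 − 4 = 9 completes the 13 down.
(1,3) = 18 − 16 = 2 completes the 18 across.
(2,1) = 9 − 7 = 2 completes the 9 down.
(2,3) = 7 − 6 = 1 completes the 7 across.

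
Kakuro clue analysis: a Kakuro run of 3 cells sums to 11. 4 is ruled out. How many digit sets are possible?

3 distinct digits from 1–9 sum between 6 and 24.
Dropping sets that contain 4.
Enumerating: {1,2,8}, {1,3,7}, {2,3,6}.

3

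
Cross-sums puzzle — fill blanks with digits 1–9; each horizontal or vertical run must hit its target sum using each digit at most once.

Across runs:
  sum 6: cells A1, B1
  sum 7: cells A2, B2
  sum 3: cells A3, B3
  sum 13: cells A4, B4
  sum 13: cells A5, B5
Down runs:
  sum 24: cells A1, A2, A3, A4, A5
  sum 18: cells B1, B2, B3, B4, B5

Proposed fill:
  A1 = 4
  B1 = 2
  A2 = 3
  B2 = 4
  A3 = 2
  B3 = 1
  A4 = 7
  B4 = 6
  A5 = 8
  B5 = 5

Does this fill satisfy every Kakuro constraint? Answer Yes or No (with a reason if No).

Across: 4+2=6; 3+4=7; 2+1=3; 7+6=13; 8+5=13. Down: 4+3+2+7+8=24; 2+4+1+6+5=18. No digit repeats within any run.

Yes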